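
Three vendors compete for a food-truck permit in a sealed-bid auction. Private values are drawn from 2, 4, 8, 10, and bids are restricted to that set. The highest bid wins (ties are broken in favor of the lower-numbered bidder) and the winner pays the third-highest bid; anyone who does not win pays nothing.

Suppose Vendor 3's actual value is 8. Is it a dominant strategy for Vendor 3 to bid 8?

No

Consider the case where Vendor 1 bids 2 and Vendor 2 bids 8.
Truthful bid 8: loses, pays 0, utility 0.
Bid 10 instead: wins, pays 2, utility 8 - 2 = 6.
Since 6 > 0, bidding 10 is strictly better here, so truthful bidding is not dominant.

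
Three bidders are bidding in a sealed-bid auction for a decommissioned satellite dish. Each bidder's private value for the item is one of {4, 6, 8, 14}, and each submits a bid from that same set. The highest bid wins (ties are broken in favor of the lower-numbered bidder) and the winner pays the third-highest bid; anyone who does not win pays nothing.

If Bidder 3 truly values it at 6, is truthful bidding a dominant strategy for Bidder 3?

Consider the case where Bidder 1 bids 4 and Bidder 2 bids 6.
Truthful bid 6: loses, pays 0, utility 0.
Bid 8 instead: wins, pays 4, utility 6 - 4 = 2.
Since 2 > 0, bidding 8 is strictly better here, so truthful bidding is not dominant.

No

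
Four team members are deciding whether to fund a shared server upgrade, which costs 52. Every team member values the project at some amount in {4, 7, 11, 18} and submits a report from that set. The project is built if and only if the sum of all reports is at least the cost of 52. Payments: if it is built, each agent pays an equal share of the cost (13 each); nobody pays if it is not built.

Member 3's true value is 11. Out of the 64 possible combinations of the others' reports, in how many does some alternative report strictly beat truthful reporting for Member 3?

6

Others report (7, 18, 18): truth gives -2; report 4 gives 0 > -2. Violating.
Others report (11, 18, 18): truth gives -2; report 4 gives 0 > -2. Violating.
Others report (18, 7, 18): truth gives -2; report 4 gives 0 > -2. Violating.
Others report (18, 11, 18): truth gives -2; report 4 gives 0 > -2. Violating.
Others report (4, 4, 4): truth gives 0; no alternative beats it.
Others report (4, 4, 7): truth gives 0; no alternative beats it.
(Checking all 64 profiles: 6 have a profitable deviation, 58 do not.)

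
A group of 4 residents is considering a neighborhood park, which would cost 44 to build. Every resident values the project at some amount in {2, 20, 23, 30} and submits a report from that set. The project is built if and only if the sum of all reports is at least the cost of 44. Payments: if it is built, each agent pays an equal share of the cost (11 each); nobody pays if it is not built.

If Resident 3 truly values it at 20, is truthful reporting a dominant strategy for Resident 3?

Check each profile of the others' reports and compare truth against every alternative report.
Others report (2, 2, 20): truth gives 9, best alternative gives 9.
Others report (2, 2, 23): truth gives 9, best alternative gives 9.
Others report (2, 2, 30): truth gives 9, best alternative gives 9.
Others report (2, 20, 2): truth gives 9, best alternative gives 9.
Others report (2, 20, 20): truth gives 9, best alternative gives 9.
Others report (2, 20, 23): truth gives 9, best alternative gives 9.
(Remaining 58 profiles checked similarly; truth is weakly best in each.)
In every case the truthful report is at least as good as any alternative, so it is a dominant strategy.

Yes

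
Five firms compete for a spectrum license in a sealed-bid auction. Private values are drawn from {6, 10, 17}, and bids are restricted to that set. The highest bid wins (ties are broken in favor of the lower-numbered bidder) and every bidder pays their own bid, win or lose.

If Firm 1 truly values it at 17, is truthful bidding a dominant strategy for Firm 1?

No

Consider the case where Firm 2 bids 6, Firm 3 bids 6, Firm 4 bids 6 and Firm 5 bids 6.
Truthful bid 17: wins, pays 17, utility 17 - 17 = 0.
Bid 6 instead: wins, pays 6, utility 17 - 6 = 11.
Since 11 > 0, bidding 6 is strictly better here, so truthful bidding is not dominant.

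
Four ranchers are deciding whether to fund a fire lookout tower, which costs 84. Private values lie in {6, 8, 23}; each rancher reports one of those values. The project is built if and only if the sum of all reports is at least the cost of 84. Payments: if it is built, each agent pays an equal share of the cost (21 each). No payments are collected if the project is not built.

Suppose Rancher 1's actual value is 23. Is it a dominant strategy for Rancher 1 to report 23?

Yes

Check each profile of the others' reports and compare truth against every alternative report.
Others report (23, 23, 23): truth gives 2, best alternative gives 0.
Others report (6, 6, 6): truth gives 0, best alternative gives 0.
Others report (6, 6, 8): truth gives 0, best alternative gives 0.
Others report (6, 6, 23): truth gives 0, best alternative gives 0.
Others report (6, 8, 6): truth gives 0, best alternative gives 0.
Others report (6, 8, 8): truth gives 0, best alternative gives 0.
(Remaining 21 profiles checked similarly; truth is weakly best in each.)
In every case the truthful report is at least as good as any alternative, so it is a dominant strategy.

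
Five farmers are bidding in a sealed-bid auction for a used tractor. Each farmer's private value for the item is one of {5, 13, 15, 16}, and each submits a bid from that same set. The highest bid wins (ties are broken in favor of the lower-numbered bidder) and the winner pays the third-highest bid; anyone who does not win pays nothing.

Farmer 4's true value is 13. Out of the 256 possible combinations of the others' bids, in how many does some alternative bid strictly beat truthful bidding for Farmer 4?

8

Others bid (5, 5, 5, 15): truth gives 0; bid 15 gives 8 > 0. Violating.
Others bid (5, 5, 5, 16): truth gives 0; bid 16 gives 8 > 0. Violating.
Others bid (5, 5, 13, 5): truth gives 0; bid 15 gives 8 > 0. Violating.
Others bid (5, 5, 15, 5): truth gives 0; bid 16 gives 8 > 0. Violating.
Others bid (5, 5, 5, 5): truth gives 8; no alternative beats it.
Others bid (5, 5, 5, 13): truth gives 8; no alternative beats it.
(Checking all 256 profiles: 8 have a profitable deviation, 248 do not.)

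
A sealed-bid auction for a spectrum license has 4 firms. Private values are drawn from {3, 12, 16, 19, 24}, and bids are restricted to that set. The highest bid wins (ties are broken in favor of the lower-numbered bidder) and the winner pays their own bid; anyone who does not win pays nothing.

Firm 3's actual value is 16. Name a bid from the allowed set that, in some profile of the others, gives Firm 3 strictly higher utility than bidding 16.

Suppose Firm 1 bids 3, Firm 2 bids 3 and Firm 4 bids 3.
Bid 16: wins, pays 16, utility 16 - 16 = 0.
Bid 12: wins, pays 12, utility 16 - 12 = 4.
So bidding 12 beats truth here (4 > 0).

12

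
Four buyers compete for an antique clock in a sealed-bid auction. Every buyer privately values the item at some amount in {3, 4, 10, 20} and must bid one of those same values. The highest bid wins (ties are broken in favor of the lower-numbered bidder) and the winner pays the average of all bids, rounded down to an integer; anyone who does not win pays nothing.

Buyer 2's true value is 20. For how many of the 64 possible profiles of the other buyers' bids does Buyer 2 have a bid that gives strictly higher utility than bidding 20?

Others bid (3, 3, 3): truth gives 13; bid 4 gives 17 > 13. Violating.
Others bid (3, 3, 4): truth gives 13; bid 4 gives 17 > 13. Violating.
Others bid (3, 3, 10): truth gives 11; bid 10 gives 14 > 11. Violating.
Others bid (3, 4, 3): truth gives 13; bid 4 gives 17 > 13. Violating.
Others bid (3, 3, 20): truth gives 9; no alternative beats it.
Others bid (3, 4, 20): truth gives 9; no alternative beats it.
(Checking all 64 profiles: 18 have a profitable deviation, 46 do not.)

18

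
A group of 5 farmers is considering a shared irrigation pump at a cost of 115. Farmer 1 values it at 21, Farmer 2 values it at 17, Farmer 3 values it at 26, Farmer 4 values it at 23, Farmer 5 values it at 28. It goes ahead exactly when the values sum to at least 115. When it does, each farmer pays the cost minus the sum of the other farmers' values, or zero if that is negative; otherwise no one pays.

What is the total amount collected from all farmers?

115

Total value 115 ≥ cost 115, so it is built.
Farmer 1: others sum to 94; max(0, 115 - 94) = 21.
Farmer 2: others sum to 98; max(0, 115 - 98) = 17.
Farmer 3: others sum to 89; max(0, 115 - 89) = 26.
Farmer 4: others sum to 92; max(0, 115 - 92) = 23.
Farmer 5: others sum to 87; max(0, 115 - 87) = 28.
Total collected = 21 + 17 + 26 + 23 + 28 = 115.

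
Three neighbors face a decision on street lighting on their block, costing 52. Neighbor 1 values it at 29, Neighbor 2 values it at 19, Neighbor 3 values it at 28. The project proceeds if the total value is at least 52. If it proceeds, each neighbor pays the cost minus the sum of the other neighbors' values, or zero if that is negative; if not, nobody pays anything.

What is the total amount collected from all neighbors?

9

Total value 76 ≥ cost 52, so it is built.
Neighbor 1: others sum to 47; max(0, 52 - 47) = 5.
Neighbor 2: others sum to 57; max(0, 52 - 57) = 0.
Neighbor 3: others sum to 48; max(0, 52 - 48) = 4.
Total collected = 5 + 0 + 4 = 9.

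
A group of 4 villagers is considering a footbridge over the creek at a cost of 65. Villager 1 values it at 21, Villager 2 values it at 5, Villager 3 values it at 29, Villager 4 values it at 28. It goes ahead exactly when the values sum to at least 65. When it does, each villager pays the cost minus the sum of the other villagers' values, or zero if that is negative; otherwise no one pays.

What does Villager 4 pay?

10

Total value 83 ≥ cost 65, so the project is built.
The other villagers' values sum to 55.
Cost minus that sum is 65 - 55 = 10.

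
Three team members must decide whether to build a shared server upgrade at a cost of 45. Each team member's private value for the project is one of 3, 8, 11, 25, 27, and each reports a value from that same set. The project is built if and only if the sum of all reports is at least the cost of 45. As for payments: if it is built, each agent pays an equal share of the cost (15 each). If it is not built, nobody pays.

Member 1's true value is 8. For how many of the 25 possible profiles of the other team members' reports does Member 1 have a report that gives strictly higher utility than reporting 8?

Others report (11, 27): truth gives -7; report 3 gives 0 > -7. Violating.
Others report (27, 11): truth gives -7; report 3 gives 0 > -7. Violating.
Others report (3, 3): truth gives 0; no alternative beats it.
Others report (3, 8): truth gives 0; no alternative beats it.
(Checking all 25 profiles: 2 have a profitable deviation, 23 do not.)

2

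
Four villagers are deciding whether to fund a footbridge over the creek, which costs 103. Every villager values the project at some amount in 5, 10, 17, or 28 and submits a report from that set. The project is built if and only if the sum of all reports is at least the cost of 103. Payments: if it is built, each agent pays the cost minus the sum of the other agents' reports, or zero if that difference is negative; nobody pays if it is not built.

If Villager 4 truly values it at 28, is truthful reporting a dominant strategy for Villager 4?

Yes

Check each profile of the others' reports and compare truth against every alternative report.
Others report (28, 28, 28): truth gives 9, best alternative gives 0.
Others report (5, 5, 5): truth gives 0, best alternative gives 0.
Others report (5, 5, 10): truth gives 0, best alternative gives 0.
Others report (5, 5, 17): truth gives 0, best alternative gives 0.
Others report (5, 5, 28): truth gives 0, best alternative gives 0.
Others report (5, 10, 5): truth gives 0, best alternative gives 0.
(Remaining 58 profiles checked similarly; truth is weakly best in each.)
In every case the truthful report is at least as good as any alternative, so it is a dominant strategy.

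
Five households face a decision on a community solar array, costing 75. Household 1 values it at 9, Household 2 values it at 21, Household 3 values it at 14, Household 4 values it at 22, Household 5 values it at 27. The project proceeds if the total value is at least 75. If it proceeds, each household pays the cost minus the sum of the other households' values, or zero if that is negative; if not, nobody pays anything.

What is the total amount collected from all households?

Total value 93 ≥ cost 75, so it is built.
Household 1: others sum to 84; max(0, 75 - 84) = 0.
Household 2: others sum to 72; max(0, 75 - 72) = 3.
Household 3: others sum to 79; max(0, 75 - 79) = 0.
Household 4: others sum to 71; max(0, 75 - 71) = 4.
Household 5: others sum to 66; max(0, 75 - 66) = 9.
Total collected = 0 + 3 + 0 + 4 + 9 = 16.

16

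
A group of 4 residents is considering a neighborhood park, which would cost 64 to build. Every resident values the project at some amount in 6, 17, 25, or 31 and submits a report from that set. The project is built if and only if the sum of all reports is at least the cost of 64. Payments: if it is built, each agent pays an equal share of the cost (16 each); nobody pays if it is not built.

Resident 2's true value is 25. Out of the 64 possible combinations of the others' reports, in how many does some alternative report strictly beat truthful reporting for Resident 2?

Others report (6, 6, 25): truth gives 0; report 31 gives 9 > 0. Violating.
Others report (6, 25, 6): truth gives 0; report 31 gives 9 > 0. Violating.
Others report (25, 6, 6): truth gives 0; report 31 gives 9 > 0. Violating.
Others report (6, 6, 6): truth gives 0; no alternative beats it.
Others report (6, 6, 17): truth gives 0; no alternative beats it.
(Checking all 64 profiles: 3 have a profitable deviation, 61 do not.)

3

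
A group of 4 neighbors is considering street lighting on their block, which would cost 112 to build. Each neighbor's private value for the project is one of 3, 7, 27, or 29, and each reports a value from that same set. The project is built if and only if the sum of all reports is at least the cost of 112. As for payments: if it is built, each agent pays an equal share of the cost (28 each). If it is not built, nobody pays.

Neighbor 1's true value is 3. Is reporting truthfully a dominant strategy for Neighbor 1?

Check each profile of the others' reports and compare truth against every alternative report.
Others report (3, 3, 3): truth gives 0, best alternative gives 0.
Others report (3, 3, 7): truth gives 0, best alternative gives 0.
Others report (3, 3, 27): truth gives 0, best alternative gives 0.
Others report (3, 3, 29): truth gives 0, best alternative gives 0.
Others report (3, 7, 3): truth gives 0, best alternative gives 0.
Others report (3, 7, 7): truth gives 0, best alternative gives 0.
(Remaining 58 profiles checked similarly; truth is weakly best in each.)
In every case the truthful report is at least as good as any alternative, so it is a dominant strategy.

Yes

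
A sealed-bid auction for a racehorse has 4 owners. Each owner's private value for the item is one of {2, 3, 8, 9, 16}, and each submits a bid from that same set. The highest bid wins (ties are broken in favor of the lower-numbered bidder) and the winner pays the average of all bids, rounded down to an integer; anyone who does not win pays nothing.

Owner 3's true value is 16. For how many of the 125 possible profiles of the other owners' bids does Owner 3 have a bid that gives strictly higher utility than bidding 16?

36

Others bid (2, 2, 2): truth gives 11; bid 3 gives 14 > 11. Violating.
Others bid (2, 2, 3): truth gives 11; bid 3 gives 14 > 11. Violating.
Others bid (2, 2, 8): truth gives 9; bid 8 gives 11 > 9. Violating.
Others bid (2, 2, 9): truth gives 9; bid 9 gives 11 > 9. Violating.
Others bid (2, 2, 16): truth gives 7; no alternative beats it.
Others bid (2, 3, 16): truth gives 7; no alternative beats it.
(Checking all 125 profiles: 36 have a profitable deviation, 89 do not.)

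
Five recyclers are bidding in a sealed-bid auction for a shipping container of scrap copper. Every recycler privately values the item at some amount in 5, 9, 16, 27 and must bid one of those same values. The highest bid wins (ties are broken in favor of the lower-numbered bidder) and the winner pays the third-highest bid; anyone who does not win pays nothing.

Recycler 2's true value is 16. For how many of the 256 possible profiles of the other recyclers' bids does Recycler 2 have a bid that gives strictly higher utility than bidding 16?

32

Others bid (5, 5, 5, 27): truth gives 0; bid 27 gives 11 > 0. Violating.
Others bid (5, 5, 9, 27): truth gives 0; bid 27 gives 7 > 0. Violating.
Others bid (5, 5, 27, 5): truth gives 0; bid 27 gives 11 > 0. Violating.
Others bid (5, 5, 27, 9): truth gives 0; bid 27 gives 7 > 0. Violating.
Others bid (5, 5, 5, 5): truth gives 11; no alternative beats it.
Others bid (5, 5, 5, 9): truth gives 11; no alternative beats it.
(Checking all 256 profiles: 32 have a profitable deviation, 224 do not.)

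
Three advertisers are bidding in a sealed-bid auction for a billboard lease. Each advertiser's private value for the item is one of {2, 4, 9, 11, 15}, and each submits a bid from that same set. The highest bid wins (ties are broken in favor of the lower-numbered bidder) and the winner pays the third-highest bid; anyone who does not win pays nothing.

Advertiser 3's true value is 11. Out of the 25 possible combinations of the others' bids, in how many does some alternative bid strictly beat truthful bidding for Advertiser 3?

6

Others bid (2, 11): truth gives 0; bid 15 gives 9 > 0. Violating.
Others bid (4, 11): truth gives 0; bid 15 gives 7 > 0. Violating.
Others bid (9, 11): truth gives 0; bid 15 gives 2 > 0. Violating.
Others bid (11, 2): truth gives 0; bid 15 gives 9 > 0. Violating.
Others bid (2, 2): truth gives 9; no alternative beats it.
Others bid (2, 4): truth gives 9; no alternative beats it.
(Checking all 25 profiles: 6 have a profitable deviation, 19 do not.)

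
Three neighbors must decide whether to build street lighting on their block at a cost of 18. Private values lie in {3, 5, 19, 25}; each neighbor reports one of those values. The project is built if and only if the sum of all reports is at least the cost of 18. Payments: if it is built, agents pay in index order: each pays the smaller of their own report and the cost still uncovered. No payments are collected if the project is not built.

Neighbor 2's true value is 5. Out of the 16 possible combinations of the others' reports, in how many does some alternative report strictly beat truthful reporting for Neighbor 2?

Others report (3, 19): truth gives 0; report 3 gives 2 > 0. Violating.
Others report (3, 25): truth gives 0; report 3 gives 2 > 0. Violating.
Others report (5, 19): truth gives 0; report 3 gives 2 > 0. Violating.
Others report (5, 25): truth gives 0; report 3 gives 2 > 0. Violating.
Others report (3, 3): truth gives 0; no alternative beats it.
Others report (3, 5): truth gives 0; no alternative beats it.
(Checking all 16 profiles: 4 have a profitable deviation, 12 do not.)

4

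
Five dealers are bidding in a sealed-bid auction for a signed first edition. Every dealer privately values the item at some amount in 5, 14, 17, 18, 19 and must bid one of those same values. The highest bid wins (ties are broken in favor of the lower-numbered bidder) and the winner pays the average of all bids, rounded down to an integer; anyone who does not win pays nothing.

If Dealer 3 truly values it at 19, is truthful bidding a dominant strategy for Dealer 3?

Consider the case where Dealer 1 bids 5, Dealer 2 bids 5, Dealer 4 bids 5 and Dealer 5 bids 5.
Truthful bid 19: wins, pays 7, utility 19 - 7 = 12.
Bid 14 instead: wins, pays 6, utility 19 - 6 = 13.
Since 13 > 12, bidding 14 is strictly better here, so truthful bidding is not dominant.

No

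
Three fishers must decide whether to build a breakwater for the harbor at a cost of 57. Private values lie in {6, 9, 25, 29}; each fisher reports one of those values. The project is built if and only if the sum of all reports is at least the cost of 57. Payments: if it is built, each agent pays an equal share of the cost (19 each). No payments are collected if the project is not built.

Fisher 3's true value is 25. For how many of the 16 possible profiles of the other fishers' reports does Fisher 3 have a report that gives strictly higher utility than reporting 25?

2

Others report (6, 25): truth gives 0; report 29 gives 6 > 0. Violating.
Others report (25, 6): truth gives 0; report 29 gives 6 > 0. Violating.
Others report (6, 6): truth gives 0; no alternative beats it.
Others report (6, 9): truth gives 0; no alternative beats it.
(Checking all 16 profiles: 2 have a profitable deviation, 14 do not.)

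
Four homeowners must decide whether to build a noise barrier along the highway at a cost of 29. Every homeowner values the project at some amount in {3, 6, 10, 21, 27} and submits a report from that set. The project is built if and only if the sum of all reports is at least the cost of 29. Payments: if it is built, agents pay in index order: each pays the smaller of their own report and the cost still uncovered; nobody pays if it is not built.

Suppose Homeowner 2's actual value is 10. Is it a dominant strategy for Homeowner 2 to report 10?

No

Consider the case where Homeowner 1 reports 3, Homeowner 3 reports 3 and Homeowner 4 reports 21.
Truthful report 10: project built, pays 10, utility 10 - 10 = 0.
Report 3 instead: project built, pays 3, utility 10 - 3 = 7.
Since 7 > 0, reporting 3 is strictly better here, so truthful reporting is not dominant.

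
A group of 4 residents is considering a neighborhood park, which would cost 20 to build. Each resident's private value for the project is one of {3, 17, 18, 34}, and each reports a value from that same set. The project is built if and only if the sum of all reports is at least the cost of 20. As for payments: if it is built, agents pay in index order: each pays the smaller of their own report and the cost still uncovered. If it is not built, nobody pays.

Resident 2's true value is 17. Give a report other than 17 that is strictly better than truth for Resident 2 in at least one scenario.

3

Suppose Resident 1 reports 3, Resident 3 reports 3 and Resident 4 reports 17.
Report 17: project built, pays 17, utility 17 - 17 = 0.
Report 3: project built, pays 3, utility 17 - 3 = 14.
So reporting 3 beats truth here (14 > 0).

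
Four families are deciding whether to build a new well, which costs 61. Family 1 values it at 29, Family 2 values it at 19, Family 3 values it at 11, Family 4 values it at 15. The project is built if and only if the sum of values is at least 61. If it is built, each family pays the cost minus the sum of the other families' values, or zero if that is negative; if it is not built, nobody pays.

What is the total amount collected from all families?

24

Total value 74 ≥ cost 61, so it is built.
Family 1: others sum to 45; max(0, 61 - 45) = 16.
Family 2: others sum to 55; max(0, 61 - 55) = 6.
Family 3: others sum to 63; max(0, 61 - 63) = 0.
Family 4: others sum to 59; max(0, 61 - 59) = 2.
Total collected = 16 + 6 + 0 + 2 = 24.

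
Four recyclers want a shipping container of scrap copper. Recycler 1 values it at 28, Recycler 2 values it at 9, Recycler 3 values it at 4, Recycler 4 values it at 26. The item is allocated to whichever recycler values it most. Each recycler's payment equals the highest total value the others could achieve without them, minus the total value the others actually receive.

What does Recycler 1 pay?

Recycler 1 has the highest value and receives the item.
Without Recycler 1, the item would go to the next-highest value, 26, so the others could achieve 26.
With Recycler 1 present and winning, the others receive nothing, so their total is 0.
Payment = 26 - 0 = 26.

26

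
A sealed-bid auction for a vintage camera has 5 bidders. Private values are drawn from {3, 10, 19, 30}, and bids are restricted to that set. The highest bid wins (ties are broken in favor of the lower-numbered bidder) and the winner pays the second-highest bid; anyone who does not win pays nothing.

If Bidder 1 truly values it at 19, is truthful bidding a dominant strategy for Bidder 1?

Check each profile of the others' bids and compare truth against every alternative bid.
Others bid (3, 3, 3, 3): truth gives 16, best alternative gives 16.
Others bid (3, 3, 3, 10): truth gives 9, best alternative gives 9.
Others bid (3, 3, 10, 3): truth gives 9, best alternative gives 9.
Others bid (3, 3, 10, 10): truth gives 9, best alternative gives 9.
Others bid (3, 10, 3, 3): truth gives 9, best alternative gives 9.
Others bid (3, 10, 3, 10): truth gives 9, best alternative gives 9.
(Remaining 250 profiles checked similarly; truth is weakly best in each.)
In every case the truthful bid is at least as good as any alternative, so it is a dominant strategy.

Yes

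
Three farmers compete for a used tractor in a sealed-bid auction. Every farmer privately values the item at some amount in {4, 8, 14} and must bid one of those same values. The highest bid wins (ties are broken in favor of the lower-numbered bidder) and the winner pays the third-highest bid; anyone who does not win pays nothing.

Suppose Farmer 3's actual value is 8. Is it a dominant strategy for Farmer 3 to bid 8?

Consider the case where Farmer 1 bids 4 and Farmer 2 bids 8.
Truthful bid 8: loses, pays 0, utility 0.
Bid 14 instead: wins, pays 4, utility 8 - 4 = 4.
Since 4 > 0, bidding 14 is strictly better here, so truthful bidding is not dominant.

No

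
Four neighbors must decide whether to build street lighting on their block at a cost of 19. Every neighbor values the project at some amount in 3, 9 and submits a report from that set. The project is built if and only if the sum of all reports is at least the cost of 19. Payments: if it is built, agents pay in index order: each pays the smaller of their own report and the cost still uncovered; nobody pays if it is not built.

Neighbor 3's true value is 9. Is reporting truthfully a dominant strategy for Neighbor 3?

No

Consider the case where Neighbor 1 reports 3, Neighbor 2 reports 9 and Neighbor 4 reports 9.
Truthful report 9: project built, pays 7, utility 9 - 7 = 2.
Report 3 instead: project built, pays 3, utility 9 - 3 = 6.
Since 6 > 2, reporting 3 is strictly better here, so truthful reporting is not dominant.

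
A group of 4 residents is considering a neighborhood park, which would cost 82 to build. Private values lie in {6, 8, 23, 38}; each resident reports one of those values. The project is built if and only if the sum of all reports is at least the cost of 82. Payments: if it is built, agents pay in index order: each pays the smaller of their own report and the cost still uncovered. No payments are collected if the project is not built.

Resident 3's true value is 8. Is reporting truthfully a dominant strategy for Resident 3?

No

Consider the case where Resident 1 reports 6, Resident 2 reports 38 and Resident 4 reports 38.
Truthful report 8: project built, pays 8, utility 8 - 8 = 0.
Report 6 instead: project built, pays 6, utility 8 - 6 = 2.
Since 2 > 0, reporting 6 is strictly better here, so truthful reporting is not dominant.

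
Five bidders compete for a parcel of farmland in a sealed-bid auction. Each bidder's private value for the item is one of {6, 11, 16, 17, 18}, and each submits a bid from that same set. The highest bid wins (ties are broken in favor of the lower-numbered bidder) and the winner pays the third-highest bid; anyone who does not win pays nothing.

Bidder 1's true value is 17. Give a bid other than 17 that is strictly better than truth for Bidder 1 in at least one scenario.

Suppose Bidder 2 bids 6, Bidder 3 bids 6, Bidder 4 bids 6 and Bidder 5 bids 18.
Bid 17: loses, pays 0, utility 0.
Bid 18: wins, pays 6, utility 17 - 6 = 11.
So bidding 18 beats truth here (11 > 0).

18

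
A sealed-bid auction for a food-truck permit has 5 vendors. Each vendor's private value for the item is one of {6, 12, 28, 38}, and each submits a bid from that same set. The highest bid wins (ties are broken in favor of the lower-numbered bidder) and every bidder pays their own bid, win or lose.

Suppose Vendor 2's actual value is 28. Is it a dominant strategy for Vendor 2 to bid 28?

Consider the case where Vendor 1 bids 6, Vendor 3 bids 6, Vendor 4 bids 6 and Vendor 5 bids 6.
Truthful bid 28: wins, pays 28, utility 28 - 28 = 0.
Bid 12 instead: wins, pays 12, utility 28 - 12 = 16.
Since 16 > 0, bidding 12 is strictly better here, so truthful bidding is not dominant.

No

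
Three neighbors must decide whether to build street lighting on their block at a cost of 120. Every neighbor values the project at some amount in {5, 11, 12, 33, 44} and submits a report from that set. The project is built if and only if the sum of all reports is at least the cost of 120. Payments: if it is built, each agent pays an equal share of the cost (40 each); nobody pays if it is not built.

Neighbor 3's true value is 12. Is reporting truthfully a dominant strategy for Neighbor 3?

Yes

Check each profile of the others' reports and compare truth against every alternative report.
Others report (5, 5): truth gives 0, best alternative gives 0.
Others report (5, 11): truth gives 0, best alternative gives 0.
Others report (5, 12): truth gives 0, best alternative gives 0.
Others report (5, 33): truth gives 0, best alternative gives 0.
Others report (5, 44): truth gives 0, best alternative gives 0.
Others report (11, 5): truth gives 0, best alternative gives 0.
(Remaining 19 profiles checked similarly; truth is weakly best in each.)
In every case the truthful report is at least as good as any alternative, so it is a dominant strategy.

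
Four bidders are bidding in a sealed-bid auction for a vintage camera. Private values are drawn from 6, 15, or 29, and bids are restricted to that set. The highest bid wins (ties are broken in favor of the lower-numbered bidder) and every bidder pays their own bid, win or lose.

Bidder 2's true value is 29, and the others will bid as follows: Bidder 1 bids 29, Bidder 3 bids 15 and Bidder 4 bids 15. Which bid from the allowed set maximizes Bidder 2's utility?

6

Bid 6: loses but pays 6, utility -6.
Bid 15: loses but pays 15, utility -15.
Bid 29: loses but pays 29, utility -29.
The best choice is 6 with utility -6.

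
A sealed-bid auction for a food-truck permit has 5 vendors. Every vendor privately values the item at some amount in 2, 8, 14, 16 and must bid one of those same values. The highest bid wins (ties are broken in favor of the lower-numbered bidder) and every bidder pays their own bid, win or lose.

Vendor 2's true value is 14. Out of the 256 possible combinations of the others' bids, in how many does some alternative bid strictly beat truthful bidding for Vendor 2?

210

Others bid (2, 2, 2, 2): truth gives 0; bid 8 gives 6 > 0. Violating.
Others bid (2, 2, 2, 8): truth gives 0; bid 8 gives 6 > 0. Violating.
Others bid (2, 2, 2, 16): truth gives -14; bid 2 gives -2 > -14. Violating.
Others bid (2, 2, 8, 2): truth gives 0; bid 8 gives 6 > 0. Violating.
Others bid (2, 2, 2, 14): truth gives 0; no alternative beats it.
Others bid (2, 2, 8, 14): truth gives 0; no alternative beats it.
(Checking all 256 profiles: 210 have a profitable deviation, 46 do not.)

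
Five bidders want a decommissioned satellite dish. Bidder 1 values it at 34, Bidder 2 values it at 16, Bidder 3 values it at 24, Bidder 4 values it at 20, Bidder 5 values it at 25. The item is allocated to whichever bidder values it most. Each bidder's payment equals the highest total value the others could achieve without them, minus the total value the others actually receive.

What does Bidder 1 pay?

25

Bidder 1 has the highest value and receives the item.
Without Bidder 1, the item would go to the next-highest value, 25, so the others could achieve 25.
With Bidder 1 present and winning, the others receive nothing, so their total is 0.
Payment = 25 - 0 = 25.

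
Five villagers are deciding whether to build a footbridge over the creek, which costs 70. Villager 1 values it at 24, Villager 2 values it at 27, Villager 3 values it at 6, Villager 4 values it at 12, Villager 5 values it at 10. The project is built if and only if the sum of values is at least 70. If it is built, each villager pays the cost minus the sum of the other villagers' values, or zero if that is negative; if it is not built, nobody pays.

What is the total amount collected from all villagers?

Total value 79 ≥ cost 70, so it is built.
Villager 1: others sum to 55; max(0, 70 - 55) = 15.
Villager 2: others sum to 52; max(0, 70 - 52) = 18.
Villager 3: others sum to 73; max(0, 70 - 73) = 0.
Villager 4: others sum to 67; max(0, 70 - 67) = 3.
Villager 5: others sum to 69; max(0, 70 - 69) = 1.
Total collected = 15 + 18 + 0 + 3 + 1 = 37.

37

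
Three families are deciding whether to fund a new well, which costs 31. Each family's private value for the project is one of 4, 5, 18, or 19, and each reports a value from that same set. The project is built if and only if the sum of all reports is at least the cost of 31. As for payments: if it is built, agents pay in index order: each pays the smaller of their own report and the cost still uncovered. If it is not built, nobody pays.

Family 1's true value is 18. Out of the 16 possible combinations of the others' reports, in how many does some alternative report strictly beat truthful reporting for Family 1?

4

Others report (18, 18): truth gives 0; report 4 gives 14 > 0. Violating.
Others report (18, 19): truth gives 0; report 4 gives 14 > 0. Violating.
Others report (19, 18): truth gives 0; report 4 gives 14 > 0. Violating.
Others report (19, 19): truth gives 0; report 4 gives 14 > 0. Violating.
Others report (4, 4): truth gives 0; no alternative beats it.
Others report (4, 5): truth gives 0; no alternative beats it.
(Checking all 16 profiles: 4 have a profitable deviation, 12 do not.)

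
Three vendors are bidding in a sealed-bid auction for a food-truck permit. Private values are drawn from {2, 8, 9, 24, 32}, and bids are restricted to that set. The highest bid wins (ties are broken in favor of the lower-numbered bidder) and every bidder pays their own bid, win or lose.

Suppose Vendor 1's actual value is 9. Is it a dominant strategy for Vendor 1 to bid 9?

No

Consider the case where Vendor 2 bids 2 and Vendor 3 bids 2.
Truthful bid 9: wins, pays 9, utility 9 - 9 = 0.
Bid 2 instead: wins, pays 2, utility 9 - 2 = 7.
Since 7 > 0, bidding 2 is strictly better here, so truthful bidding is not dominant.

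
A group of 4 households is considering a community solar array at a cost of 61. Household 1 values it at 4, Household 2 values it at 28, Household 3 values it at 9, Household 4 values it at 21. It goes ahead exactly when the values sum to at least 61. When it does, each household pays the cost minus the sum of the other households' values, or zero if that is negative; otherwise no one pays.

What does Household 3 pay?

8

Total value 62 ≥ cost 61, so the project is built.
The other households' values sum to 53.
Cost minus that sum is 61 - 53 = 8.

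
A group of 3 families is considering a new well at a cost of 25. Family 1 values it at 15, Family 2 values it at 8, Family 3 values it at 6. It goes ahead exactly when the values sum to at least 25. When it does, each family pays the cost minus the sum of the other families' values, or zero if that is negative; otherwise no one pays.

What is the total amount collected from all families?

Total value 29 ≥ cost 25, so it is built.
Family 1: others sum to 14; max(0, 25 - 14) = 11.
Family 2: others sum to 21; max(0, 25 - 21) = 4.
Family 3: others sum to 23; max(0, 25 - 23) = 2.
Total collected = 11 + 4 + 2 = 17.

17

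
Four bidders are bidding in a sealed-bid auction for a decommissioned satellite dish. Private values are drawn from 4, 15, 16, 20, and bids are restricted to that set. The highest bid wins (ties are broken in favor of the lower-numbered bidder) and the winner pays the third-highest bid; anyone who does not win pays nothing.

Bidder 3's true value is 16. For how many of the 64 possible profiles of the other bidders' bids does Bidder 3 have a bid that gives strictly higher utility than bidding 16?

Others bid (4, 4, 20): truth gives 0; bid 20 gives 12 > 0. Violating.
Others bid (4, 15, 20): truth gives 0; bid 20 gives 1 > 0. Violating.
Others bid (4, 16, 4): truth gives 0; bid 20 gives 12 > 0. Violating.
Others bid (4, 16, 15): truth gives 0; bid 20 gives 1 > 0. Violating.
Others bid (4, 4, 4): truth gives 12; no alternative beats it.
Others bid (4, 4, 15): truth gives 12; no alternative beats it.
(Checking all 64 profiles: 12 have a profitable deviation, 52 do not.)

12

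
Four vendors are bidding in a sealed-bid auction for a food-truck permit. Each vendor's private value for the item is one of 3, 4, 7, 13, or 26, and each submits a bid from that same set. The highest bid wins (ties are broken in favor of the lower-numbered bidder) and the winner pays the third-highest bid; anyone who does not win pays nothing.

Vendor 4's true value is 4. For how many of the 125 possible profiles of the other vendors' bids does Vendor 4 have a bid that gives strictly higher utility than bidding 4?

Others bid (3, 3, 4): truth gives 0; bid 7 gives 1 > 0. Violating.
Others bid (3, 3, 7): truth gives 0; bid 13 gives 1 > 0. Violating.
Others bid (3, 3, 13): truth gives 0; bid 26 gives 1 > 0. Violating.
Others bid (3, 4, 3): truth gives 0; bid 7 gives 1 > 0. Violating.
Others bid (3, 3, 3): truth gives 1; no alternative beats it.
Others bid (3, 3, 26): truth gives 0; no alternative beats it.
(Checking all 125 profiles: 9 have a profitable deviation, 116 do not.)

9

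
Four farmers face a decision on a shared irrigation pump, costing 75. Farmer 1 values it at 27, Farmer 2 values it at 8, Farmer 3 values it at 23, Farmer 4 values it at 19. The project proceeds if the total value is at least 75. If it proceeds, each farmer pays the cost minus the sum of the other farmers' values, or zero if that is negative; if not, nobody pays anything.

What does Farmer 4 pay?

Total value 77 ≥ cost 75, so the project is built.
The other farmers' values sum to 58.
Cost minus that sum is 75 - 58 = 17.

17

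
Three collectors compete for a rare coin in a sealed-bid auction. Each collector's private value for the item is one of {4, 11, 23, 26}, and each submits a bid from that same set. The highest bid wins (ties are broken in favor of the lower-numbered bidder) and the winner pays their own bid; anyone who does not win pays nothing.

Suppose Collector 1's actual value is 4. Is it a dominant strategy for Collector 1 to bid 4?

Check each profile of the others' bids and compare truth against every alternative bid.
Others bid (4, 4): truth gives 0, best alternative gives -7.
Others bid (4, 11): truth gives 0, best alternative gives -7.
Others bid (11, 4): truth gives 0, best alternative gives -7.
Others bid (11, 11): truth gives 0, best alternative gives -7.
Others bid (4, 23): truth gives 0, best alternative gives 0.
Others bid (4, 26): truth gives 0, best alternative gives 0.
(Remaining 10 profiles checked similarly; truth is weakly best in each.)
In every case the truthful bid is at least as good as any alternative, so it is a dominant strategy.

Yes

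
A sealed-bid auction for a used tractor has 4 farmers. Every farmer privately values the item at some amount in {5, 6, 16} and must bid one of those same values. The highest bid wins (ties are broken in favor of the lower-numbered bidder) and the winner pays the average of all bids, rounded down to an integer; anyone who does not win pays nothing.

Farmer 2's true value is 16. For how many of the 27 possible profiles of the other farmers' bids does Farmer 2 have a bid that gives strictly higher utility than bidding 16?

4

Others bid (5, 5, 5): truth gives 9; bid 6 gives 11 > 9. Violating.
Others bid (5, 5, 6): truth gives 8; bid 6 gives 11 > 8. Violating.
Others bid (5, 6, 5): truth gives 8; bid 6 gives 11 > 8. Violating.
Others bid (5, 6, 6): truth gives 8; bid 6 gives 11 > 8. Violating.
Others bid (5, 5, 16): truth gives 6; no alternative beats it.
Others bid (5, 6, 16): truth gives 6; no alternative beats it.
(Checking all 27 profiles: 4 have a profitable deviation, 23 do not.)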